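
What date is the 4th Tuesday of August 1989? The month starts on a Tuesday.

August 1989 begins on a Tuesday, so the first Tuesday is August 1.
The 4th Tuesday is 3 weeks later: 1 + 21 = 22.

August 22, 1989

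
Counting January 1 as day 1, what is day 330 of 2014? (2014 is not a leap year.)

January has 31 days (330 − 31 = 299 remain).
February has 28 days (299 − 28 = 271 remain).
March has 31 days (271 − 31 = 240 remain).
April has 30 days (240 − 30 = 210 remain).
May has 31 days (210 − 31 = 179 remain).
June has 30 days (179 − 30 = 149 remain).
July has 31 days (149 − 31 = 118 remain).
August has 31 days (118 − 31 = 87 remain).
September has 30 days (87 − 30 = 57 remain).
October has 31 days (57 − 31 = 26 remain).
26 into November → November 26.

26 November 2014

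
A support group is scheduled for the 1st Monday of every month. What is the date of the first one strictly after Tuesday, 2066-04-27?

April 2066 starts on a Thursday, so its 1st Monday is 2066-04-05 (4 days in).
That is not after 2066-04-27, so look at May 2066.
May 2066 starts on a Saturday, so its 1st Monday is 2066-05-03 (2 days in).

2066-05-03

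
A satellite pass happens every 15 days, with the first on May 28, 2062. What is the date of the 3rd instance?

Jun 27, 2062

The 3rd occurrence is 2 intervals after the first: 2 × 15 = 30 days after May 28, 2062.
May has 31 days — 3 days to the end of May leaves 27.
27 days into Jun → Jun 27, 2062.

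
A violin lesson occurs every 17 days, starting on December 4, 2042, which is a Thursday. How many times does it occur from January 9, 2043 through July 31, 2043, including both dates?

12

Occurrences land 17·i days after December 4, 2042 for i = 0, 1, 2, …
January 9, 2043 is 36 days after the start; 36 ÷ 17 = 2 remainder 2; since the remainder is 2, round up to i = 3. First occurrence in the window: #4 on January 24, 2043 (3×17 = 51 days in).
July 31, 2043 is 239 days after the start; 239 ÷ 17 = 14 remainder 1. Last occurrence in the window: #15 on July 30, 2043.
Occurrences #4 through #15: 12 in total.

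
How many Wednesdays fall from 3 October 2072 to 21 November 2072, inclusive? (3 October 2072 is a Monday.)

7

3 October 2072 is a Monday; the first Wednesday on or after it is 5 October 2072 (2 days later).
From 5 October 2072 to 21 November 2072: 26 + 21 = 47 days (rest of October, November).
47 ÷ 7 = 6 full weeks with remainder 5, so 6 more Wednesdays after the first → 7.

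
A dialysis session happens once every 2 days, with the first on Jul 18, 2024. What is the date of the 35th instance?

Sep 24, 2024

The 35th occurrence is 34 intervals after the first: 34 × 2 = 68 days after Jul 18, 2024.
Jul has 31 days — 13 days to the end of Jul leaves 55.
Aug has 31 days (24 left).
24 days into Sep → Sep 24, 2024.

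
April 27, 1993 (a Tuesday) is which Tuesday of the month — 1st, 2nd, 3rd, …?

4th

Day 27 falls in week ⌈27/7⌉ of the month.
Days 1–7 hold the 1st Tuesday, 8–14 the 2nd, 15–21 the 3rd, 22–28 the 4th, 29–31 the 5th.
27 is in the range for the 4th.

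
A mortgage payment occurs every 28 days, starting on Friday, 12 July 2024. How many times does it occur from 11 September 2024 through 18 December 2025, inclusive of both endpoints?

Occurrences land 28·i days after 12 July 2024 for i = 0, 1, 2, …
11 September 2024 is 61 days after the start; 61 ÷ 28 = 2 remainder 5; since the remainder is 5, round up to i = 3. First occurrence in the window: #4 on 4 October 2024 (3×28 = 84 days in).
18 December 2025 is 524 days after the start; 524 ÷ 28 = 18 remainder 20. Last occurrence in the window: #19 on 28 November 2025.
Occurrences #4 through #19: 16 in total.

16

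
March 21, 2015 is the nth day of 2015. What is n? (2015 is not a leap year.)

Days in months before March: 31 + 28 = 59.
Plus 21 days into March → day 80.

80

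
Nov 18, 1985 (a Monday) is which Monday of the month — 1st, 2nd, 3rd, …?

3rd

Day 18 falls in week ⌈18/7⌉ of the month.
Days 1–7 hold the 1st Monday, 8–14 the 2nd, 15–21 the 3rd, 22–28 the 4th, 29–31 the 5th.
18 is in the range for the 3rd.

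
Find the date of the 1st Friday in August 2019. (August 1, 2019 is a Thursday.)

August 2019 begins on a Thursday, so the first Friday is August 2 (1 day later).

2019-08-02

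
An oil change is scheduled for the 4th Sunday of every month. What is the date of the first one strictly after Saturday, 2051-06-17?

2051-06-25

June 2051 starts on a Thursday; its first Sunday is the 4th, so the 4th Sunday is the 25th — 2051-06-25.
2051-06-25 is after 2051-06-17, so that is the next one.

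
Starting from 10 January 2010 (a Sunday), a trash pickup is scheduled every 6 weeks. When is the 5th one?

The 5th occurrence is 4 intervals after the first: 4 × 42 = 168 days after 10 January 2010.
January has 31 days — 21 days to the end of January leaves 147.
February has 28 days (119 left).
March has 31 days (88 left).
April has 30 days (58 left).
May has 31 days (27 left).
27 days into June → 27 June 2010.

27 June 2010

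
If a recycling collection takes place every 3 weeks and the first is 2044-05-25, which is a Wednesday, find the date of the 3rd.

2044-07-06

The 3rd occurrence is 2 intervals after the first: 2 × 21 = 42 days after 2044-05-25.
May has 31 days — 6 days to the end of May leaves 36.
June has 30 days (6 left).
6 days into July → 2044-07-06.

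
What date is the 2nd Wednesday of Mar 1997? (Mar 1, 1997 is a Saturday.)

Mar 1997 begins on a Saturday, so the first Wednesday is Mar 5 (4 days later).
The 2nd Wednesday is 1 weeks later: 5 + 7 = 12.

Mar 12, 1997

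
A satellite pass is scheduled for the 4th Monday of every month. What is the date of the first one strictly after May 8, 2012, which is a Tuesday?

May 28, 2012

May 2012 starts on a Tuesday; its first Monday is the 7th, so the 4th Monday is the 28th — May 28, 2012.
May 28, 2012 is after May 8, 2012, so that is the next one.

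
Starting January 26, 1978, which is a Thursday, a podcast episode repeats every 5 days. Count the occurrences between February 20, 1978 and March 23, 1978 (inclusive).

Occurrences land 5·i days after January 26, 1978 for i = 0, 1, 2, …
February 20, 1978 is 25 days after the start; 25 ÷ 5 = 5 remainder 0. First occurrence in the window: #6 on February 20, 1978 (5×5 = 25 days in).
March 23, 1978 is 56 days after the start; 56 ÷ 5 = 11 remainder 1. Last occurrence in the window: #12 on March 22, 1978.
Occurrences #6 through #12: 7 in total.

7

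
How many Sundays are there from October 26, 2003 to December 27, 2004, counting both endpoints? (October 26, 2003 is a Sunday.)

62

October 26, 2003 is a Sunday; the first Sunday on or after it is October 26, 2003.
From October 26, 2003 to December 27, 2004: 66 + 362 = 428 days (rest of 2003, to December 27, 2004 in 2004).
428 ÷ 7 = 61 full weeks with remainder 1, so 61 more Sundays after the first → 62.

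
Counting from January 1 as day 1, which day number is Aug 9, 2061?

221

Days in months before Aug: 31 + 28 + 31 + 30 + 31 + 30 + 31 = 212.
Plus 9 days into Aug → day 221.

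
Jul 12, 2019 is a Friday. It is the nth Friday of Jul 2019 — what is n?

2nd

Day 12 falls in week ⌈12/7⌉ of the month.
Days 1–7 hold the 1st Friday, 8–14 the 2nd, 15–21 the 3rd, 22–28 the 4th, 29–31 the 5th.
12 is in the range for the 2nd.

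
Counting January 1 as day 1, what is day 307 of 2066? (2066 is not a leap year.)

January has 31 days (307 − 31 = 276 remain).
February has 28 days (276 − 28 = 248 remain).
March has 31 days (248 − 31 = 217 remain).
April has 30 days (217 − 30 = 187 remain).
May has 31 days (187 − 31 = 156 remain).
June has 30 days (156 − 30 = 126 remain).
July has 31 days (126 − 31 = 95 remain).
August has 31 days (95 − 31 = 64 remain).
September has 30 days (64 − 30 = 34 remain).
October has 31 days (34 − 31 = 3 remain).
3 into November → November 3.

3 November 2066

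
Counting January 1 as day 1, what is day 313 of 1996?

January has 31 days (313 − 31 = 282 remain).
February has 29 days (282 − 29 = 253 remain).
March has 31 days (253 − 31 = 222 remain).
April has 30 days (222 − 30 = 192 remain).
May has 31 days (192 − 31 = 161 remain).
June has 30 days (161 − 30 = 131 remain).
July has 31 days (131 − 31 = 100 remain).
August has 31 days (100 − 31 = 69 remain).
September has 30 days (69 − 30 = 39 remain).
October has 31 days (39 − 31 = 8 remain).
8 into November → November 8.

8 November 1996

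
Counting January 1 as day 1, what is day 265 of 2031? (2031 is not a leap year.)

22 September 2031

January has 31 days (265 − 31 = 234 remain).
February has 28 days (234 − 28 = 206 remain).
March has 31 days (206 − 31 = 175 remain).
April has 30 days (175 − 30 = 145 remain).
May has 31 days (145 − 31 = 114 remain).
June has 30 days (114 − 30 = 84 remain).
July has 31 days (84 − 31 = 53 remain).
August has 31 days (53 − 31 = 22 remain).
22 into September → September 22.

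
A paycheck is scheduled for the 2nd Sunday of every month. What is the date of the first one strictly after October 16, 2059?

October 2059 starts on a Wednesday; its first Sunday is the 5th, so the 2nd Sunday is the 12th — October 12, 2059.
That is not after October 16, 2059, so look at November 2059.
November 2059 starts on a Saturday; its first Sunday is the 2nd, so the 2nd Sunday is the 9th — November 9, 2059.

November 9, 2059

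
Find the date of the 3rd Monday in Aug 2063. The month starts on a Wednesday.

Aug 2063 begins on a Wednesday, so the first Monday is Aug 6 (5 days later).
The 3rd Monday is 2 weeks later: 6 + 14 = 20.

Aug 20, 2063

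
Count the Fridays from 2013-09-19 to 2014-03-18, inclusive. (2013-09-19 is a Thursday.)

26

2013-09-19 is a Thursday; the first Friday on or after it is 2013-09-20 (1 day later).
From 2013-09-20 to 2014-03-18: 10 + 31 + 30 + 31 + 31 + 28 + 18 = 179 days (rest of September, October, November, December, January, February, March).
179 ÷ 7 = 25 full weeks with remainder 4, so 25 more Fridays after the first → 26.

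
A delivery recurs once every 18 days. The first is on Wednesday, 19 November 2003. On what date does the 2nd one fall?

The 2nd occurrence is 1 interval after the first: 1 × 18 = 18 days after 19 November 2003.
November has 30 days — 11 days to the end of November leaves 7.
7 days into December → 7 December 2003.

7 December 2003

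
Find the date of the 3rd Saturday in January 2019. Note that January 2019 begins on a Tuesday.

January 2019 begins on a Tuesday, so the first Saturday is January 5 (4 days later).
The 3rd Saturday is 2 weeks later: 5 + 14 = 19.

19 January 2019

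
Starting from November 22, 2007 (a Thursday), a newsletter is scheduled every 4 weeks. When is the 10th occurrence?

The 10th occurrence is 9 intervals after the first: 9 × 28 = 252 days after November 22, 2007.
November has 30 days — 8 days to the end of November leaves 244.
December has 31 days (213 left).
January has 31 days (182 left).
February has 29 days (153 left).
March has 31 days (122 left).
April has 30 days (92 left).
May has 31 days (61 left).
June has 30 days (31 left).
31 days into July → July 31, 2008.

July 31, 2008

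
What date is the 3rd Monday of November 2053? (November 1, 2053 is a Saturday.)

17 November 2053

November 2053 begins on a Saturday, so the first Monday is November 3 (2 days later).
The 3rd Monday is 2 weeks later: 3 + 14 = 17.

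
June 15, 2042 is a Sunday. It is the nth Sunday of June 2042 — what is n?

3rd

Day 15 falls in week ⌈15/7⌉ of the month.
Days 1–7 hold the 1st Sunday, 8–14 the 2nd, 15–21 the 3rd, 22–28 the 4th, 29–31 the 5th.
15 is in the range for the 3rd.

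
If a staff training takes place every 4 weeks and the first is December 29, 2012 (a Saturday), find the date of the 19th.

May 17, 2014

The 19th occurrence is 18 intervals after the first: 18 × 28 = 504 days after December 29, 2012.
December has 31 days — 2 days to the end of December leaves 502.
2013 has 365 days (137 left).
January has 31 days (106 left).
February has 28 days (78 left).
March has 31 days (47 left).
April has 30 days (17 left).
17 days into May → May 17, 2014.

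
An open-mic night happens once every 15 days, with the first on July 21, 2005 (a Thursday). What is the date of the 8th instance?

November 3, 2005

The 8th occurrence is 7 intervals after the first: 7 × 15 = 105 days after July 21, 2005.
July has 31 days — 10 days to the end of July leaves 95.
August has 31 days (64 left).
September has 30 days (34 left).
October has 31 days (3 left).
3 days into November → November 3, 2005.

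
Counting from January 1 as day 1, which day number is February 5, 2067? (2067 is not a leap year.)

Days in months before February: 31 = 31.
Plus 5 days into February → day 36.

36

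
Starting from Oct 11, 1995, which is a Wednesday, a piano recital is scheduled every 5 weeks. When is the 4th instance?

Jan 24, 1996

The 4th occurrence is 3 intervals after the first: 3 × 35 = 105 days after Oct 11, 1995.
Oct has 31 days — 20 days to the end of Oct leaves 85.
Nov has 30 days (55 left).
Dec has 31 days (24 left).
24 days into Jan → Jan 24, 1996.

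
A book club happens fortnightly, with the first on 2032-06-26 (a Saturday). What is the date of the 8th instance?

2032-10-02

The 8th occurrence is 7 intervals after the first: 7 × 14 = 98 days after 2032-06-26.
June has 30 days — 4 days to the end of June leaves 94.
July has 31 days (63 left).
August has 31 days (32 left).
September has 30 days (2 left).
2 days into October → 2032-10-02.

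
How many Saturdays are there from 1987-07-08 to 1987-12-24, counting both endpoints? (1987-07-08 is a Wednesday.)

1987-07-08 is a Wednesday; the first Saturday on or after it is 1987-07-11 (3 days later).
From 1987-07-11 to 1987-12-24: 20 + 31 + 30 + 31 + 30 + 24 = 166 days (rest of July, August, September, October, November, December).
166 ÷ 7 = 23 full weeks with remainder 5, so 23 more Saturdays after the first → 24.

24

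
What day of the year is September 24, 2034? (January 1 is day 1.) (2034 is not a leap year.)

267

Days in months before September: 31 + 28 + 31 + 30 + 31 + 30 + 31 + 31 = 243.
Plus 24 days into September → day 267.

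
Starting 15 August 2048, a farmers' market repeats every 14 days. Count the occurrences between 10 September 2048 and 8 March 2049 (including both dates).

Occurrences land 14·i days after 15 August 2048 for i = 0, 1, 2, …
10 September 2048 is 26 days after the start; 26 ÷ 14 = 1 remainder 12; since the remainder is 12, round up to i = 2. First occurrence in the window: #3 on 12 September 2048 (2×14 = 28 days in).
8 March 2049 is 205 days after the start; 205 ÷ 14 = 14 remainder 9. Last occurrence in the window: #15 on 27 February 2049.
Occurrences #3 through #15: 13 in total.

13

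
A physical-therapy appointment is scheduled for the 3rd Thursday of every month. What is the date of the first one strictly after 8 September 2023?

21 September 2023

September 2023 starts on a Friday; its first Thursday is the 7th, so the 3rd Thursday is the 21st — 21 September 2023.
21 September 2023 is after 8 September 2023, so that is the next one.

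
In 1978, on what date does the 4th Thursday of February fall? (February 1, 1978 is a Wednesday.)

1978-02-23

February 1978 begins on a Wednesday, so the first Thursday is February 2 (1 day later).
The 4th Thursday is 3 weeks later: 2 + 21 = 23.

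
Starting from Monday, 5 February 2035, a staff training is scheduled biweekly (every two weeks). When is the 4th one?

The 4th occurrence is 3 intervals after the first: 3 × 14 = 42 days after 5 February 2035.
February has 28 days — 23 days to the end of February leaves 19.
19 days into March → 19 March 2035.

19 March 2035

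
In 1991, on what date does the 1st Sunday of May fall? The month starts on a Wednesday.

1991-05-05

May 1991 begins on a Wednesday, so the first Sunday is May 5 (4 days later).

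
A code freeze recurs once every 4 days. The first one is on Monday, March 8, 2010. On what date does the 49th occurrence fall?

September 16, 2010

The 49th occurrence is 48 intervals after the first: 48 × 4 = 192 days after March 8, 2010.
March has 31 days — 23 days to the end of March leaves 169.
April has 30 days (139 left).
May has 31 days (108 left).
June has 30 days (78 left).
July has 31 days (47 left).
August has 31 days (16 left).
16 days into September → September 16, 2010.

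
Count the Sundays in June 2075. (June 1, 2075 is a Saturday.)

5

June 1, 2075 is a Saturday; the first Sunday on or after it is June 2, 2075 (1 day later).
From June 2, 2075 to June 30, 2075 is 30 − 2 = 28 days.
28 ÷ 7 = 4 full weeks with remainder 0, so 4 more Sundays after the first → 5.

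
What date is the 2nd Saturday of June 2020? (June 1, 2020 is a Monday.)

June 2020 begins on a Monday, so the first Saturday is June 6 (5 days later).
The 2nd Saturday is 1 weeks later: 6 + 7 = 13.

13 June 2020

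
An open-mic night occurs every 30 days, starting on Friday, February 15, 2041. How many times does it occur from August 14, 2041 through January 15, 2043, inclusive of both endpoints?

18

Occurrences land 30·i days after February 15, 2041 for i = 0, 1, 2, …
August 14, 2041 is 180 days after the start; 180 ÷ 30 = 6 remainder 0. First occurrence in the window: #7 on August 14, 2041 (6×30 = 180 days in).
January 15, 2043 is 699 days after the start; 699 ÷ 30 = 23 remainder 9. Last occurrence in the window: #24 on January 6, 2043.
Occurrences #7 through #24: 18 in total.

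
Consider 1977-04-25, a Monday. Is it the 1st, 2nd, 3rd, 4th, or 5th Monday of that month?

4th

Day 25 falls in week ⌈25/7⌉ of the month.
Days 1–7 hold the 1st Monday, 8–14 the 2nd, 15–21 the 3rd, 22–28 the 4th, 29–31 the 5th.
25 is in the range for the 4th.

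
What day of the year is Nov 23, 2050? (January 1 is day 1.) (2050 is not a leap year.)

Days in months before Nov: 31 + 28 + 31 + 30 + 31 + 30 + 31 + 31 + 30 + 31 = 304.
Plus 23 days into Nov → day 327.

327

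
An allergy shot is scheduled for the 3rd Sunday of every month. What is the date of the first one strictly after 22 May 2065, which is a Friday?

May 2065 starts on a Friday; its first Sunday is the 3rd, so the 3rd Sunday is the 17th — 17 May 2065.
That is not after 22 May 2065, so look at June 2065.
June 2065 starts on a Monday; its first Sunday is the 7th, so the 3rd Sunday is the 21st — 21 June 2065.

21 June 2065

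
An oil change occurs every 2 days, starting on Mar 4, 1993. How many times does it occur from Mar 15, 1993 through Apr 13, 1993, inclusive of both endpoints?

Occurrences land 2·i days after Mar 4, 1993 for i = 0, 1, 2, …
Mar 15, 1993 is 11 days after the start; 11 ÷ 2 = 5 remainder 1; since the remainder is 1, round up to i = 6. First occurrence in the window: #7 on Mar 16, 1993 (6×2 = 12 days in).
Apr 13, 1993 is 40 days after the start; 40 ÷ 2 = 20 remainder 0. Last occurrence in the window: #21 on Apr 13, 1993.
Occurrences #7 through #21: 15 in total.

15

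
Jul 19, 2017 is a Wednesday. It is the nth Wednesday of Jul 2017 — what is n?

Day 19 falls in week ⌈19/7⌉ of the month.
Days 1–7 hold the 1st Wednesday, 8–14 the 2nd, 15–21 the 3rd, 22–28 the 4th, 29–31 the 5th.
19 is in the range for the 3rd.

3rd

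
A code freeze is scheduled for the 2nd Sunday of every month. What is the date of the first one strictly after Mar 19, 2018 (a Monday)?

Mar 2018 starts on a Thursday; its first Sunday is the 4th, so the 2nd Sunday is the 11th — Mar 11, 2018.
That is not after Mar 19, 2018, so look at Apr 2018.
Apr 2018 starts on a Sunday; its first Sunday is the 1st, so the 2nd Sunday is the 8th — Apr 8, 2018.

Apr 8, 2018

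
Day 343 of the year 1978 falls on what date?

December 9, 1978

January has 31 days (343 − 31 = 312 remain).
February has 28 days (312 − 28 = 284 remain).
March has 31 days (284 − 31 = 253 remain).
April has 30 days (253 − 30 = 223 remain).
May has 31 days (223 − 31 = 192 remain).
June has 30 days (192 − 30 = 162 remain).
July has 31 days (162 − 31 = 131 remain).
August has 31 days (131 − 31 = 100 remain).
September has 30 days (100 − 30 = 70 remain).
October has 31 days (70 − 31 = 39 remain).
November has 30 days (39 − 30 = 9 remain).
9 into December → December 9.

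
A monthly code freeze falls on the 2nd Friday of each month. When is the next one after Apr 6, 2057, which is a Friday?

Apr 13, 2057

Apr 2057 starts on a Sunday; its first Friday is the 6th, so the 2nd Friday is the 13th — Apr 13, 2057.
Apr 13, 2057 is after Apr 6, 2057, so that is the next one.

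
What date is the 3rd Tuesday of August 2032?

August 17, 2032

August 2032 begins on a Sunday, so the first Tuesday is August 3 (2 days later).
The 3rd Tuesday is 2 weeks later: 3 + 14 = 17.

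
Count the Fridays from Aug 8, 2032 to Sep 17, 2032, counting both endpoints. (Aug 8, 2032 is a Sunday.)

Aug 8, 2032 is a Sunday; the first Friday on or after it is Aug 13, 2032 (5 days later).
From Aug 13, 2032 to Sep 17, 2032: 18 + 17 = 35 days (rest of Aug, Sep).
35 ÷ 7 = 5 full weeks with remainder 0, so 5 more Fridays after the first → 6.

6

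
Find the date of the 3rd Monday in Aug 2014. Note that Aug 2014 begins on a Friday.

Aug 2014 begins on a Friday, so the first Monday is Aug 4 (3 days later).
The 3rd Monday is 2 weeks later: 4 + 14 = 18.

Aug 18, 2014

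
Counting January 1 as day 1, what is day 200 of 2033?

January has 31 days (200 − 31 = 169 remain).
February has 28 days (169 − 28 = 141 remain).
March has 31 days (141 − 31 = 110 remain).
April has 30 days (110 − 30 = 80 remain).
May has 31 days (80 − 31 = 49 remain).
June has 30 days (49 − 30 = 19 remain).
19 into July → July 19.

2033-07-19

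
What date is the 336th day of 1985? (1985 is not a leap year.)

December 2, 1985

January has 31 days (336 − 31 = 305 remain).
February has 28 days (305 − 28 = 277 remain).
March has 31 days (277 − 31 = 246 remain).
April has 30 days (246 − 30 = 216 remain).
May has 31 days (216 − 31 = 185 remain).
June has 30 days (185 − 30 = 155 remain).
July has 31 days (155 − 31 = 124 remain).
August has 31 days (124 − 31 = 93 remain).
September has 30 days (93 − 30 = 63 remain).
October has 31 days (63 − 31 = 32 remain).
November has 30 days (32 − 30 = 2 remain).
2 into December → December 2.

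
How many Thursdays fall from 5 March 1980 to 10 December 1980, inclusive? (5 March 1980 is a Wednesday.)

5 March 1980 is a Wednesday; the first Thursday on or after it is 6 March 1980 (1 day later).
From 6 March 1980 to 10 December 1980: 25 + 30 + 31 + 30 + 31 + 31 + 30 + 31 + 30 + 10 = 279 days (rest of March, April, May, June, July, August, September, October, November, December).
279 ÷ 7 = 39 full weeks with remainder 6, so 39 more Thursdays after the first → 40.

40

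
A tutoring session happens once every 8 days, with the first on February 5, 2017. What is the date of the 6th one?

March 17, 2017

The 6th occurrence is 5 intervals after the first: 5 × 8 = 40 days after February 5, 2017.
February has 28 days — 23 days to the end of February leaves 17.
17 days into March → March 17, 2017.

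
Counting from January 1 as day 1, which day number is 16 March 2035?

75

Days in months before March: 31 + 28 = 59.
Plus 16 days into March → day 75.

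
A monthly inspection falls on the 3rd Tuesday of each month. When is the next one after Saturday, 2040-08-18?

August 2040 starts on a Wednesday; its first Tuesday is the 7th, so the 3rd Tuesday is the 21st — 2040-08-21.
2040-08-21 is after 2040-08-18, so that is the next one.

2040-08-21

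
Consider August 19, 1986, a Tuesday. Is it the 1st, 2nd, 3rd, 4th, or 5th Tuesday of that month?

Day 19 falls in week ⌈19/7⌉ of the month.
Days 1–7 hold the 1st Tuesday, 8–14 the 2nd, 15–21 the 3rd, 22–28 the 4th, 29–31 the 5th.
19 is in the range for the 3rd.

3rd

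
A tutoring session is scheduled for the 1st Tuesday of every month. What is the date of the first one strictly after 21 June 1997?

June 1997 starts on a Sunday, so its 1st Tuesday is 3 June 1997 (2 days in).
That is not after 21 June 1997, so look at July 1997.
July 1997 starts on a Tuesday, so its 1st Tuesday is 1 July 1997.

1 July 1997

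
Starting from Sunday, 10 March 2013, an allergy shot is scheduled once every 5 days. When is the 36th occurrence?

The 36th occurrence is 35 intervals after the first: 35 × 5 = 175 days after 10 March 2013.
March has 31 days — 21 days to the end of March leaves 154.
April has 30 days (124 left).
May has 31 days (93 left).
June has 30 days (63 left).
July has 31 days (32 left).
August has 31 days (1 left).
1 day into September → 1 September 2013.

1 September 2013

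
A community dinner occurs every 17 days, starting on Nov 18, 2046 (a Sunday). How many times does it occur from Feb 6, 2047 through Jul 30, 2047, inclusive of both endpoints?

10

Occurrences land 17·i days after Nov 18, 2046 for i = 0, 1, 2, …
Feb 6, 2047 is 80 days after the start; 80 ÷ 17 = 4 remainder 12; since the remainder is 12, round up to i = 5. First occurrence in the window: #6 on Feb 11, 2047 (5×17 = 85 days in).
Jul 30, 2047 is 254 days after the start; 254 ÷ 17 = 14 remainder 16. Last occurrence in the window: #15 on Jul 14, 2047.
Occurrences #6 through #15: 10 in total.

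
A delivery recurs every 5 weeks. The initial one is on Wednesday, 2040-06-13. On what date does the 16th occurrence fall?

The 16th occurrence is 15 intervals after the first: 15 × 35 = 525 days after 2040-06-13.
June has 30 days — 17 days to the end of June leaves 508.
From end of June to end of 2040 is 184 days (324 left).
January has 31 days (293 left).
February has 28 days (265 left).
March has 31 days (234 left).
April has 30 days (204 left).
May has 31 days (173 left).
June has 30 days (143 left).
July has 31 days (112 left).
August has 31 days (81 left).
September has 30 days (51 left).
October has 31 days (20 left).
20 days into November → 2041-11-20.

2041-11-20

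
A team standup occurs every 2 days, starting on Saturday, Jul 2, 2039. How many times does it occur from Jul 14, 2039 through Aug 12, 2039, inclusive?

15

Occurrences land 2·i days after Jul 2, 2039 for i = 0, 1, 2, …
Jul 14, 2039 is 12 days after the start; 12 ÷ 2 = 6 remainder 0. First occurrence in the window: #7 on Jul 14, 2039 (6×2 = 12 days in).
Aug 12, 2039 is 41 days after the start; 41 ÷ 2 = 20 remainder 1. Last occurrence in the window: #21 on Aug 11, 2039.
Occurrences #7 through #21: 15 in total.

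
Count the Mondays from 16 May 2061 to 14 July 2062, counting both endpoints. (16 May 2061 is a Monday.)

16 May 2061 is a Monday; the first Monday on or after it is 16 May 2061.
From 16 May 2061 to 14 July 2062: 229 + 195 = 424 days (rest of 2061, to 14 July 2062 in 2062).
424 ÷ 7 = 60 full weeks with remainder 4, so 60 more Mondays after the first → 61.

61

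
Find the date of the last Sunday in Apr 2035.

Apr 29, 2035

The first Sunday of Apr 2035 is Apr 1.
Apr 2035 has 30 days. Adding weeks: 1, 8, 15, 22, 29 — the last one ≤ 30 is the 29th.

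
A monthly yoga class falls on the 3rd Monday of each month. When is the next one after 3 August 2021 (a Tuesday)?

August 2021 starts on a Sunday; its first Monday is the 2nd, so the 3rd Monday is the 16th — 16 August 2021.
16 August 2021 is after 3 August 2021, so that is the next one.

16 August 2021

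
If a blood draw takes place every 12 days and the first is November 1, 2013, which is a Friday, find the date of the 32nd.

November 8, 2014

The 32nd occurrence is 31 intervals after the first: 31 × 12 = 372 days after November 1, 2013.
November has 30 days — 29 days to the end of November leaves 343.
December has 31 days (312 left).
January has 31 days (281 left).
February has 28 days (253 left).
March has 31 days (222 left).
April has 30 days (192 left).
May has 31 days (161 left).
June has 30 days (131 left).
July has 31 days (100 left).
August has 31 days (69 left).
September has 30 days (39 left).
October has 31 days (8 left).
8 days into November → November 8, 2014.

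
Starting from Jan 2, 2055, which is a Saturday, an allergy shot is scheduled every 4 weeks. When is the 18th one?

The 18th occurrence is 17 intervals after the first: 17 × 28 = 476 days after Jan 2, 2055.
Jan has 31 days — 29 days to the end of Jan leaves 447.
From end of Jan to end of 2055 is 334 days (113 left).
Jan has 31 days (82 left).
Feb has 29 days (53 left).
Mar has 31 days (22 left).
22 days into Apr → Apr 22, 2056.

Apr 22, 2056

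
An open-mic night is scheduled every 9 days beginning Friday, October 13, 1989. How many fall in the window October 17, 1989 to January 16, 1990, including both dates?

10

Occurrences land 9·i days after October 13, 1989 for i = 0, 1, 2, …
October 17, 1989 is 4 days after the start; 4 ÷ 9 = 0 remainder 4; since the remainder is 4, round up to i = 1. First occurrence in the window: #2 on October 22, 1989 (1×9 = 9 days in).
January 16, 1990 is 95 days after the start; 95 ÷ 9 = 10 remainder 5. Last occurrence in the window: #11 on January 11, 1990.
Occurrences #2 through #11: 10 in total.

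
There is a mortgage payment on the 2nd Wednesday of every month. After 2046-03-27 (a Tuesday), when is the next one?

2046-04-11

March 2046 starts on a Thursday; its first Wednesday is the 7th, so the 2nd Wednesday is the 14th — 2046-03-14.
That is not after 2046-03-27, so look at April 2046.
April 2046 starts on a Sunday; its first Wednesday is the 4th, so the 2nd Wednesday is the 11th — 2046-04-11.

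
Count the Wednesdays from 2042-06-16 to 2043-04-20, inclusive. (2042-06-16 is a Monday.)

44

2042-06-16 is a Monday; the first Wednesday on or after it is 2042-06-18 (2 days later).
From 2042-06-18 to 2043-04-20: 12 + 31 + 31 + 30 + 31 + 30 + 31 + 31 + 28 + 31 + 20 = 306 days (rest of June, July, August, September, October, November, December, January, February, March, April).
306 ÷ 7 = 43 full weeks with remainder 5, so 43 more Wednesdays after the first → 44.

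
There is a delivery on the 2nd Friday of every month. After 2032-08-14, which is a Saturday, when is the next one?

August 2032 starts on a Sunday; its first Friday is the 6th, so the 2nd Friday is the 13th — 2032-08-13.
That is not after 2032-08-14, so look at September 2032.
September 2032 starts on a Wednesday; its first Friday is the 3rd, so the 2nd Friday is the 10th — 2032-09-10.

2032-09-10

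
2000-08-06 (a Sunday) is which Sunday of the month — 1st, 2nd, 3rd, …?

1st

Day 6 falls in week ⌈6/7⌉ of the month.
Days 1–7 hold the 1st Sunday, 8–14 the 2nd, 15–21 the 3rd, 22–28 the 4th, 29–31 the 5th.
6 is in the range for the 1st.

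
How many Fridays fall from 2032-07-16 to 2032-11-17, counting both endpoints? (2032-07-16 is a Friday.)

18

2032-07-16 is a Friday; the first Friday on or after it is 2032-07-16.
From 2032-07-16 to 2032-11-17: 15 + 31 + 30 + 31 + 17 = 124 days (rest of July, August, September, October, November).
124 ÷ 7 = 17 full weeks with remainder 5, so 17 more Fridays after the first → 18.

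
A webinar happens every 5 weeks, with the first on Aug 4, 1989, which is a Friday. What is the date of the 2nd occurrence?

Sep 8, 1989

The 2nd occurrence is 1 interval after the first: 1 × 35 = 35 days after Aug 4, 1989.
Aug has 31 days — 27 days to the end of Aug leaves 8.
8 days into Sep → Sep 8, 1989.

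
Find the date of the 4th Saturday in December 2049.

25 December 2049

December 2049 begins on a Wednesday, so the first Saturday is December 4 (3 days later).
The 4th Saturday is 3 weeks later: 4 + 21 = 25.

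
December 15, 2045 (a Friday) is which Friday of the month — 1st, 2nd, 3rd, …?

3rd

Day 15 falls in week ⌈15/7⌉ of the month.
Days 1–7 hold the 1st Friday, 8–14 the 2nd, 15–21 the 3rd, 22–28 the 4th, 29–31 the 5th.
15 is in the range for the 3rd.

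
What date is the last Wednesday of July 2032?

July 28, 2032

The first Wednesday of July 2032 is July 7.
July 2032 has 31 days. Adding weeks: 7, 14, 21, 28 — the last one ≤ 31 is the 28th.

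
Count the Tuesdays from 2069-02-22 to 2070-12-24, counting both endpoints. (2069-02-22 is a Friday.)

96

2069-02-22 is a Friday; the first Tuesday on or after it is 2069-02-26 (4 days later).
From 2069-02-26 to 2070-12-24: 308 + 358 = 666 days (rest of 2069, to 2070-12-24 in 2070).
666 ÷ 7 = 95 full weeks with remainder 1, so 95 more Tuesdays after the first → 96.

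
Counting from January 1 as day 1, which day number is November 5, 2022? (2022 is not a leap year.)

Days in months before November: 31 + 28 + 31 + 30 + 31 + 30 + 31 + 31 + 30 + 31 = 304.
Plus 5 days into November → day 309.

309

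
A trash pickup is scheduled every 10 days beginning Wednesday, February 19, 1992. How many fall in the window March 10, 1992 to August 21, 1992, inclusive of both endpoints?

17

Occurrences land 10·i days after February 19, 1992 for i = 0, 1, 2, …
March 10, 1992 is 20 days after the start; 20 ÷ 10 = 2 remainder 0. First occurrence in the window: #3 on March 10, 1992 (2×10 = 20 days in).
August 21, 1992 is 184 days after the start; 184 ÷ 10 = 18 remainder 4. Last occurrence in the window: #19 on August 17, 1992.
Occurrences #3 through #19: 17 in total.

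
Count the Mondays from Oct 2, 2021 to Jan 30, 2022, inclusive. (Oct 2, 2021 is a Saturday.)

Oct 2, 2021 is a Saturday; the first Monday on or after it is Oct 4, 2021 (2 days later).
From Oct 4, 2021 to Jan 30, 2022: 27 + 30 + 31 + 30 = 118 days (rest of Oct, Nov, Dec, Jan).
118 ÷ 7 = 16 full weeks with remainder 6, so 16 more Mondays after the first → 17.

17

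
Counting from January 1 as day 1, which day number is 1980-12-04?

Days in months before December: 31 + 29 + 31 + 30 + 31 + 30 + 31 + 31 + 30 + 31 + 30 = 335.
Plus 4 days into December → day 339.

339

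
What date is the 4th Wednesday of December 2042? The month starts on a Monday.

2042-12-24

December 2042 begins on a Monday, so the first Wednesday is December 3 (2 days later).
The 4th Wednesday is 3 weeks later: 3 + 21 = 24.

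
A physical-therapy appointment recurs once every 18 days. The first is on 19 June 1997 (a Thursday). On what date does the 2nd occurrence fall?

7 July 1997

The 2nd occurrence is 1 interval after the first: 1 × 18 = 18 days after 19 June 1997.
June has 30 days — 11 days to the end of June leaves 7.
7 days into July → 7 July 1997.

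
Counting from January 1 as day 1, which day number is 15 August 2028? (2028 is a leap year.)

Days in months before August: 31 + 29 + 31 + 30 + 31 + 30 + 31 = 213.
Plus 15 days into August → day 228.

228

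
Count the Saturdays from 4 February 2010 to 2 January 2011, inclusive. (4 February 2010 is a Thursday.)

4 February 2010 is a Thursday; the first Saturday on or after it is 6 February 2010 (2 days later).
From 6 February 2010 to 2 January 2011: 328 + 2 = 330 days (rest of 2010, to 2 January 2011 in 2011).
330 ÷ 7 = 47 full weeks with remainder 1, so 47 more Saturdays after the first → 48.

48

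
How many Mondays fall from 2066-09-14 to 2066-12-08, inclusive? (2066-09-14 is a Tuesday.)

12

2066-09-14 is a Tuesday; the first Monday on or after it is 2066-09-20 (6 days later).
From 2066-09-20 to 2066-12-08: 10 + 31 + 30 + 8 = 79 days (rest of September, October, November, December).
79 ÷ 7 = 11 full weeks with remainder 2, so 11 more Mondays after the first → 12.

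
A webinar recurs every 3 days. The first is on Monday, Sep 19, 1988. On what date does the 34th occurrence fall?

Dec 27, 1988

The 34th occurrence is 33 intervals after the first: 33 × 3 = 99 days after Sep 19, 1988.
Sep has 30 days — 11 days to the end of Sep leaves 88.
Oct has 31 days (57 left).
Nov has 30 days (27 left).
27 days into Dec → Dec 27, 1988.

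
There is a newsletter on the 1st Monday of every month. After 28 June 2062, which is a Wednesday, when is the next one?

3 July 2062

June 2062 starts on a Thursday, so its 1st Monday is 5 June 2062 (4 days in).
That is not after 28 June 2062, so look at July 2062.
July 2062 starts on a Saturday, so its 1st Monday is 3 July 2062 (2 days in).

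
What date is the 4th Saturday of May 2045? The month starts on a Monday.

May 2045 begins on a Monday, so the first Saturday is May 6 (5 days later).
The 4th Saturday is 3 weeks later: 6 + 21 = 27.

2045-05-27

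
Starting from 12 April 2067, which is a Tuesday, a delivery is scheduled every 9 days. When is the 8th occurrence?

The 8th occurrence is 7 intervals after the first: 7 × 9 = 63 days after 12 April 2067.
April has 30 days — 18 days to the end of April leaves 45.
May has 31 days (14 left).
14 days into June → 14 June 2067.

14 June 2067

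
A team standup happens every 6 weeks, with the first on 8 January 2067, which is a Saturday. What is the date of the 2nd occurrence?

19 February 2067

The 2nd occurrence is 1 interval after the first: 1 × 42 = 42 days after 8 January 2067.
January has 31 days — 23 days to the end of January leaves 19.
19 days into February → 19 February 2067.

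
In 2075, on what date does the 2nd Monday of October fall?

The first Monday of October 2075 is October 7.
The 2nd Monday is 1 weeks later: 7 + 7 = 14.

14 October 2075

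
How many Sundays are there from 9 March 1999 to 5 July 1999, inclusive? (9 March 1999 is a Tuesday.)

17

9 March 1999 is a Tuesday; the first Sunday on or after it is 14 March 1999 (5 days later).
From 14 March 1999 to 5 July 1999: 17 + 30 + 31 + 30 + 5 = 113 days (rest of March, April, May, June, July).
113 ÷ 7 = 16 full weeks with remainder 1, so 16 more Sundays after the first → 17.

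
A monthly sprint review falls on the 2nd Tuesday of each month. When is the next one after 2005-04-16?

2005-05-10

April 2005 starts on a Friday; its first Tuesday is the 5th, so the 2nd Tuesday is the 12th — 2005-04-12.
That is not after 2005-04-16, so look at May 2005.
May 2005 starts on a Sunday; its first Tuesday is the 3rd, so the 2nd Tuesday is the 10th — 2005-05-10.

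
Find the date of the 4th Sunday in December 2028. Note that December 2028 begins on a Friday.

December 2028 begins on a Friday, so the first Sunday is December 3 (2 days later).
The 4th Sunday is 3 weeks later: 3 + 21 = 24.

24 December 2028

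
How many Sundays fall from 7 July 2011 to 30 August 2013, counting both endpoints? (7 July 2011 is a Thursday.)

112

7 July 2011 is a Thursday; the first Sunday on or after it is 10 July 2011 (3 days later).
From 10 July 2011 to 30 August 2013: 174 + 366 + 242 = 782 days (rest of 2011, 2012, to 30 August 2013 in 2013).
782 ÷ 7 = 111 full weeks with remainder 5, so 111 more Sundays after the first → 112.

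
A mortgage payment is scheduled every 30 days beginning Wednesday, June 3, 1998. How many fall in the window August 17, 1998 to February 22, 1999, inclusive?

Occurrences land 30·i days after June 3, 1998 for i = 0, 1, 2, …
August 17, 1998 is 75 days after the start; 75 ÷ 30 = 2 remainder 15; since the remainder is 15, round up to i = 3. First occurrence in the window: #4 on September 1, 1998 (3×30 = 90 days in).
February 22, 1999 is 264 days after the start; 264 ÷ 30 = 8 remainder 24. Last occurrence in the window: #9 on January 29, 1999.
Occurrences #4 through #9: 6 in total.

6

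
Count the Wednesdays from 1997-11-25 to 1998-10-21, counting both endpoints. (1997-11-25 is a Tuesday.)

1997-11-25 is a Tuesday; the first Wednesday on or after it is 1997-11-26 (1 day later).
From 1997-11-26 to 1998-10-21: 35 + 294 = 329 days (rest of 1997, to 1998-10-21 in 1998).
329 ÷ 7 = 47 full weeks with remainder 0, so 47 more Wednesdays after the first → 48.

48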